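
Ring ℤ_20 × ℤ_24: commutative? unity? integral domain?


Direct product ring; commutative with unity (1,1); but (1,0)·(0,1) = (0,0) gives zero divisors, so not an integral domain
Commutative: Yes
Integral domain: No
Has unity: Yes

ℤ_20 × ℤ_24: Commutative=Yes, Unity=Yes


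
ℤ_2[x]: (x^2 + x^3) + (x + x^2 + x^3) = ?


Add coefficients mod 2:
x^0: 0 + 0 = 0 (mod 2)
x^1: 0 + 1 = 1 (mod 2)
x^2: 1 + 1 = 0 (mod 2)
x^3: 1 + 1 = 0 (mod 2)
Result: x

f + g = x


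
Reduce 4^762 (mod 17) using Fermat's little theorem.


Fermat's little theorem: if p is prime and gcd(a,p)=1, then a^(p-1) ≡ 1 (mod p)
p = 17 is prime, gcd(4,17) = 1
Reduce exponent: 762 mod 16 = 10
So 4^762 ≡ 4^10 (mod 17)
4^10 mod 17 = 16

4^762 ≡ 16 (mod 17)


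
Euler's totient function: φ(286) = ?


Factor n: 286 = 2 × 11 × 13
φ(n) = n · ∏(1 - 1/p) over distinct primes p | n
φ(286) = 286 · (1 - 1/2) · (1 - 1/11) · (1 - 1/13) = 120

φ(286) = 120


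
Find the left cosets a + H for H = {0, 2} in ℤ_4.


H = {0, 2}, |H| = 2
Number of cosets = |G|/|H| = 4/2 = 2
0 + H = {0, 2}
1 + H = {1, 3}

Cosets: 0+H={0,2}; 1+H={1,3}


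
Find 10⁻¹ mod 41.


Use the extended Euclidean algorithm to write 1 = 10·s + 41·t; then s mod 41 is the inverse.
Euclidean algorithm:
  10 = 0·41 + 10
  41 = 4·10 + 1
  10 = 10·1 + 0
gcd(10,41) = 1
Back-substitution gives: 10·(-4) + 41·(1) = 1
So 10⁻¹ ≡ -4 ≡ 37 (mod 41)
Check: 10 × 37 = 370 ≡ 1 (mod 41) ✓

10⁻¹ ≡ 37 (mod 41)


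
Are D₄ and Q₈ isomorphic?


Comparing D₄ and Q₈:
D₄ has 5 elements of order 2; Q₈ has only 1

No, D₄ ≇ Q₈


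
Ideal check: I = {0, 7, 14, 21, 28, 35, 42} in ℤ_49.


Check ideal conditions for I = {0, 7, 14, 21, 28, 35, 42} in ℤ_49:
(1) I is an additive subgroup? Yes
(2) For r ∈ ℤ_49 and a ∈ I: r·a ∈ I? Yes

Yes, I is an ideal of ℤ_49


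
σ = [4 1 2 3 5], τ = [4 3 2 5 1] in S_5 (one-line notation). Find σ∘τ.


σ∘τ: apply τ first, then σ
1 →τ 4 →σ 3
2 →τ 3 →σ 2
3 →τ 2 →σ 1
4 →τ 5 →σ 5
5 →τ 1 →σ 4

σ∘τ = [3 2 1 5 4]


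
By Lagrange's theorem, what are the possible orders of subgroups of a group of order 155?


Lagrange's theorem: |H| divides |G|
|G| = 155
Divisors of 155: 1, 5, 31, 155

Possible subgroup orders: {1, 5, 31, 155}


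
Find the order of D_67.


|D_n| = 2n (n rotations and n reflections)
|D_67| = 2×67 = 134

|D_67| = 134


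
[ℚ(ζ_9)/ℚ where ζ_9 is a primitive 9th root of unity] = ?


[ℚ(ζ_n):ℚ] = deg Φ_n(x) = φ(n). Here φ(9) = 6

[ℚ(ζ_9)/ℚ where ζ_9 is a primitive 9th root of unity] = 6


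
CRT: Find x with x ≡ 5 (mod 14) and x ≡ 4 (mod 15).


m₁ = 14, m₂ = 15, gcd = 1, so CRT applies. M = m₁·m₂ = 210
Let M₁ = M/m₁ = 15, M₂ = M/m₂ = 14
Find y₁ ≡ M₁⁻¹ (mod m₁): 15⁻¹ ≡ 1 (mod 14)
Find y₂ ≡ M₂⁻¹ (mod m₂): 14⁻¹ ≡ 14 (mod 15)
x = a₁·M₁·y₁ + a₂·M₂·y₂ = 5·15·1 + 4·14·14 = 859
Reduce mod 210: x ≡ 19
Check: 19 mod 14 = 5 ✓, 19 mod 15 = 4 ✓

x ≡ 19 (mod 210)


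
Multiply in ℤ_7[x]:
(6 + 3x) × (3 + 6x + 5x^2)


Expand and collect like terms; reduce coefficients mod 7:
x^0: 6·3 = 18 ≡ 4 (mod 7)
x^1: 6·6 + 3·3 = 45 ≡ 3 (mod 7)
x^2: 6·5 + 3·6 = 48 ≡ 6 (mod 7)
x^3: 3·5 = 15 ≡ 1 (mod 7)
Result: 4 + 3x + 6x^2 + x^3

f · g = 4 + 3x + 6x^2 + x^3


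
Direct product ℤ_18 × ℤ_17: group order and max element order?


|ℤ_18 × ℤ_17| = 18 × 17 = 306
Max element order = lcm(18,17) = 306
Cyclic? Yes (gcd=1)

|ℤ_18×ℤ_17| = 306, max element order = 306


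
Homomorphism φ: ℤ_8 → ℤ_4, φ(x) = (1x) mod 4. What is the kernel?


Kernel = preimage of identity
ker(φ) = {x ∈ ℤ_8 : 1x ≡ 0 (mod 4)}. Since 4 | 8, φ is well-defined. The kernel is the cyclic subgroup ⟨4⟩ of ℤ_8 (order 2), i.e. {0, 4}

ker(φ) = {0, 4}


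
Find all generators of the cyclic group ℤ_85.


g generates ℤ_n iff gcd(g,n) = 1
Prime factors of 85: 5, 17
Generators are g ∈ {1,...,84} not divisible by any of these primes.
Generators: {1, 2, 3, 4, 6, 7, 8, 9, 11, 12, 13, 14, 16, 18, 19, 21, 22, 23, 24, 26, 27, 28, 29, 31, 32, 33, 36, 37, 38, 39, 41, 42, 43, 44, 46, 47, 48, 49, 52, 53, 54, 56, 57, 58, 59, 61, 62, 63, 64, 66, 67, 69, 71, 72, 73, 74, 76, 77, 78, 79, 81, 82, 83, 84}
Number of generators = φ(85) = 64

Generators of ℤ_85 = {1, 2, 3, 4, 6, 7, 8, 9, 11, 12, 13, 14, 16, 18, 19, 21, 22, 23, 24, 26, 27, 28, 29, 31, 32, 33, 36, 37, 38, 39, 41, 42, 43, 44, 46, 47, 48, 49, 52, 53, 54, 56, 57, 58, 59, 61, 62, 63, 64, 66, 67, 69, 71, 72, 73, 74, 76, 77, 78, 79, 81, 82, 83, 84}


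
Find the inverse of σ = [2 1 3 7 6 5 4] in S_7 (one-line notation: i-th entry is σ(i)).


To find σ⁻¹, swap domain and range:
σ(1) = 2 → σ⁻¹(2) = 1
σ(2) = 1 → σ⁻¹(1) = 2
σ(3) = 3 → σ⁻¹(3) = 3
σ(4) = 7 → σ⁻¹(7) = 4
σ(5) = 6 → σ⁻¹(6) = 5
σ(6) = 5 → σ⁻¹(5) = 6
σ(7) = 4 → σ⁻¹(4) = 7

σ⁻¹ = [2 1 3 7 6 5 4]


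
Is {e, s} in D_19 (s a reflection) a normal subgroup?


H = {e, s} in D_19 (s a reflection)
r·s·r⁻¹ = sr⁻² ≠ s for n ≥ 3, so {e, s} is not closed under conjugation

No, not a normal subgroup


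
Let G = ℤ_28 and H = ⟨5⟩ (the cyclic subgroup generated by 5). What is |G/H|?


|⟨5⟩| = n / gcd(5, 28) = 28 / 1 = 28
H is normal (ℤ_28 is abelian).
|G/H| = |G| / |H| = 28 / 28 = 1

|G/H| = 1


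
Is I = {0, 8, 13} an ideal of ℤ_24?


Check ideal conditions for I = {0, 8, 13} in ℤ_24:
(1) I is an additive subgroup? No
(2) For r ∈ ℤ_24 and a ∈ I: r·a ∈ I? No  [counterexample: r=2, a=8, r·a mod 24 = 16 ∉ I]

No, I is not an ideal of ℤ_24


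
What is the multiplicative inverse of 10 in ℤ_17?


Use the extended Euclidean algorithm to write 1 = 10·s + 17·t; then s mod 17 is the inverse.
Euclidean algorithm:
  10 = 0·17 + 10
  17 = 1·10 + 7
  10 = 1·7 + 3
  7 = 2·3 + 1
  3 = 3·1 + 0
gcd(10,17) = 1
Back-substitution gives: 10·(-5) + 17·(3) = 1
So 10⁻¹ ≡ -5 ≡ 12 (mod 17)
Check: 10 × 12 = 120 ≡ 1 (mod 17) ✓

10⁻¹ ≡ 12 (mod 17)


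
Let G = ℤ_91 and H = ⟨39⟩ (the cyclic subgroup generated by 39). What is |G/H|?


|⟨39⟩| = n / gcd(39, 91) = 91 / 13 = 7
H is normal (ℤ_91 is abelian).
|G/H| = |G| / |H| = 91 / 7 = 13

|G/H| = 13


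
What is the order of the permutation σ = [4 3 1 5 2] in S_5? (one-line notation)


Cycle decomposition: (1 4 5 2 3)
Cycle lengths: 5
Order = lcm(5) = 5

ord(σ) = 5


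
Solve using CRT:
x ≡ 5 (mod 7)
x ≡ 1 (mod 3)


m₁ = 7, m₂ = 3, gcd = 1, so CRT applies. M = m₁·m₂ = 21
Let M₁ = M/m₁ = 3, M₂ = M/m₂ = 7
Find y₁ ≡ M₁⁻¹ (mod m₁): 3⁻¹ ≡ 5 (mod 7)
Find y₂ ≡ M₂⁻¹ (mod m₂): 7⁻¹ ≡ 1 (mod 3)
x = a₁·M₁·y₁ + a₂·M₂·y₂ = 5·3·5 + 1·7·1 = 82
Reduce mod 21: x ≡ 19
Check: 19 mod 7 = 5 ✓, 19 mod 3 = 1 ✓

x ≡ 19 (mod 21)


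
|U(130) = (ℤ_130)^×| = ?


U(n) is the group of units mod n; |U(n)| = φ(n)
|U(130)| = φ(130) = 48

|U(130) = (ℤ_130)^×| = 48


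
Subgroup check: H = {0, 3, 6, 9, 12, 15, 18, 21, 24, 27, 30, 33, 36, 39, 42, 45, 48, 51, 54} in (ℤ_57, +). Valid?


Subgroup test for H = {0, 3, 6, 9, 12, 15, 18, 21, 24, 27, 30, 33, 36, 39, 42, 45, 48, 51, 54} in (ℤ_57, +):
(1) 0 ∈ H? Yes
(2) Closure: for all a,b ∈ H, (a+b) mod 57 ∈ H? Yes
(3) Inverses: for all a ∈ H, -a mod 57 ∈ H? Yes

Yes, H is a subgroup of ℤ_57


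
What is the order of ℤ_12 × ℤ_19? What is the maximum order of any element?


|ℤ_12 × ℤ_19| = 12 × 19 = 228
Max element order = lcm(12,19) = 228
Cyclic? Yes (gcd=1)

|ℤ_12×ℤ_19| = 228, max element order = 228


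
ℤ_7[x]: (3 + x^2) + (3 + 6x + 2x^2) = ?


Add coefficients mod 7:
x^0: 3 + 3 = 6 (mod 7)
x^1: 0 + 6 = 6 (mod 7)
x^2: 1 + 2 = 3 (mod 7)
Result: 6 + 6x + 3x^2

f + g = 6 + 6x + 3x^2


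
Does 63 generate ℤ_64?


g generates ℤ_n iff gcd(g, n) = 1
gcd(63, 64) = 1
Since gcd = 1, 63 is a generator.

Yes, 63 generates ℤ_64


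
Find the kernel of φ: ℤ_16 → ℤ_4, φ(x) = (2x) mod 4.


Kernel = preimage of identity
ker(φ) = {x ∈ ℤ_16 : 2x ≡ 0 (mod 4)}. Since 4 | 16, φ is well-defined. The kernel is the cyclic subgroup ⟨2⟩ of ℤ_16 (order 8), i.e. {0, 2, 4, 6, 8, 10, 12, 14}

ker(φ) = {0, 2, 4, 6, 8, 10, 12, 14}


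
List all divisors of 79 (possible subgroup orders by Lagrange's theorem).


Lagrange's theorem: |H| divides |G|
|G| = 79
Divisors of 79: 1, 79

Possible subgroup orders: {1, 79}


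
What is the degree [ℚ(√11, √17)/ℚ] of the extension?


[ℚ(√11,√17):ℚ] = [ℚ(√11,√17):ℚ(√11)]·[ℚ(√11):ℚ] = 2·2 = 4

[ℚ(√11, √17)/ℚ] = 4


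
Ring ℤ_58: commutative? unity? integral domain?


ℤ_58 is a commutative ring with unity 1; 58 = 2×29 is composite, so 2·29 ≡ 0 gives zero divisors (not an integral domain)
Commutative: Yes
Integral domain: No
Has unity: Yes

ℤ_58: Commutative=Yes, Unity=Yes


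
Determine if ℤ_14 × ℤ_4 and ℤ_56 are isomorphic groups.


Comparing ℤ_14 × ℤ_4 and ℤ_56:
gcd(14,4) = 2 ≠ 1. Max element order in ℤ_14×ℤ_4 is lcm(14,4) = 28 < 56, so it has no element of order 56

No, ℤ_14 × ℤ_4 ≇ ℤ_56


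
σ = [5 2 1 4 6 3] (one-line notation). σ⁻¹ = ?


To find σ⁻¹, swap domain and range:
σ(1) = 5 → σ⁻¹(5) = 1
σ(2) = 2 → σ⁻¹(2) = 2
σ(3) = 1 → σ⁻¹(1) = 3
σ(4) = 4 → σ⁻¹(4) = 4
σ(5) = 6 → σ⁻¹(6) = 5
σ(6) = 3 → σ⁻¹(3) = 6

σ⁻¹ = [3 2 6 4 1 5]


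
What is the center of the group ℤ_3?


Z(G) = {g ∈ G | gx = xg for all x ∈ G}
ℤ_3 is abelian, so Z(G) = G

Z(ℤ_3) = ℤ_3


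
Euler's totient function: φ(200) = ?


Factor n: 200 = 2^3 × 5^2
φ(n) = n · ∏(1 - 1/p) over distinct primes p | n
φ(200) = 200 · (1 - 1/2) · (1 - 1/5) = 80

φ(200) = 80


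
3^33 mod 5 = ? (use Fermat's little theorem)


Fermat's little theorem: if p is prime and gcd(a,p)=1, then a^(p-1) ≡ 1 (mod p)
p = 5 is prime, gcd(3,5) = 1
Reduce exponent: 33 mod 4 = 1
So 3^33 ≡ 3^1 (mod 5)
3^1 mod 5 = 3

3^33 ≡ 3 (mod 5)


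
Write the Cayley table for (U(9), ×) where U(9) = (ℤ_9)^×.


Elements: {1, 2, 4, 5, 7, 8}
Operation: multiplication mod 9
Entry (a, b) = (a × b) mod 9

Cayley table:
  | 1 | 2 | 4 | 5 | 7 | 8
1 | 1 | 2 | 4 | 5 | 7 | 8
2 | 2 | 4 | 8 | 1 | 5 | 7
4 | 4 | 8 | 7 | 2 | 1 | 5
5 | 5 | 1 | 2 | 7 | 8 | 4
7 | 7 | 5 | 1 | 8 | 4 | 2
8 | 8 | 7 | 5 | 4 | 2 | 1


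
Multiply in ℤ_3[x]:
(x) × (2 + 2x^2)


Expand and collect like terms; reduce coefficients mod 3:
x^0: 0·2 = 0 ≡ 0 (mod 3)
x^1: 0·0 + 1·2 = 2 ≡ 2 (mod 3)
x^2: 0·2 + 1·0 = 0 ≡ 0 (mod 3)
x^3: 1·2 = 2 ≡ 2 (mod 3)
Result: 2x + 2x^3

f · g = 2x + 2x^3


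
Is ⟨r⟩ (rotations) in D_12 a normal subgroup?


H = ⟨r⟩ (rotations) in D_12
The rotation subgroup ⟨r⟩ has index 2 in D_12, so it is normal

Yes, normal subgroup


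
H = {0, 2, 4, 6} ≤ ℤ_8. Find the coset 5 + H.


5 + H = {5 + h (mod 8) : h ∈ H}
5+0=5, 5+2=7, 5+4=1, 5+6=3
5 + H = {1, 3, 5, 7} = 1 + H

5 + H = {1, 3, 5, 7}


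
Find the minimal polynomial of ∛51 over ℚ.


∛51 satisfies x³ - 51 = 0, irreducible over ℚ (no rational root; 51 is not a perfect cube)

Minimal polynomial: x³ - 51


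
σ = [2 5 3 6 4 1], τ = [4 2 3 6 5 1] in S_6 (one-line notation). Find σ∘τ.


σ∘τ: apply τ first, then σ
1 →τ 4 →σ 6
2 →τ 2 →σ 5
3 →τ 3 →σ 3
4 →τ 6 →σ 1
5 →τ 5 →σ 4
6 →τ 1 →σ 2

σ∘τ = [6 5 3 1 4 2]


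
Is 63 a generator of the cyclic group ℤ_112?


g generates ℤ_n iff gcd(g, n) = 1
gcd(63, 112) = 7
Since gcd = 7 ≠ 1, ⟨63⟩ has order 16 < 112, so 63 is not a generator.

No, 63 does not generate ℤ_112


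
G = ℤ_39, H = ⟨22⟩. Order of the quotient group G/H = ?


|⟨22⟩| = n / gcd(22, 39) = 39 / 1 = 39
H is normal (ℤ_39 is abelian).
|G/H| = |G| / |H| = 39 / 39 = 1

|G/H| = 1


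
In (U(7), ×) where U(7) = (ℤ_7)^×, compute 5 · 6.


Operation: multiplication mod 7
5 · 6 = (a × b) mod 7 with a = 5, b = 6

5 · 6 = 2


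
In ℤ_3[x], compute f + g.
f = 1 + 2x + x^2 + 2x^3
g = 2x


Add coefficients mod 3:
x^0: 1 + 0 = 1 (mod 3)
x^1: 2 + 2 = 1 (mod 3)
x^2: 1 + 0 = 1 (mod 3)
x^3: 2 + 0 = 2 (mod 3)
Result: 1 + x + x^2 + 2x^3

f + g = 1 + x + x^2 + 2x^3


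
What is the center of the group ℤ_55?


Z(G) = {g ∈ G | gx = xg for all x ∈ G}
ℤ_55 is abelian, so Z(G) = G

Z(ℤ_55) = ℤ_55


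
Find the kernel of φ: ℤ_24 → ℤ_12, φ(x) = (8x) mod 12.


Kernel = preimage of identity
ker(φ) = {x ∈ ℤ_24 : 8x ≡ 0 (mod 12)}. Since 12 | 24, φ is well-defined. The kernel is the cyclic subgroup ⟨3⟩ of ℤ_24 (order 8), i.e. {0, 3, 6, 9, 12, 15, 18, 21}

ker(φ) = {0, 3, 6, 9, 12, 15, 18, 21}


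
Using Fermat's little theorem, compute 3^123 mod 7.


Fermat's little theorem: if p is prime and gcd(a,p)=1, then a^(p-1) ≡ 1 (mod p)
p = 7 is prime, gcd(3,7) = 1
Reduce exponent: 123 mod 6 = 3
So 3^123 ≡ 3^3 (mod 7)
3^3 mod 7 = 6

3^123 ≡ 6 (mod 7)


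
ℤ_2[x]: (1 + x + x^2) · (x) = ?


Expand and collect like terms; reduce coefficients mod 2:
x^0: 1·0 = 0 ≡ 0 (mod 2)
x^1: 1·1 + 1·0 = 1 ≡ 1 (mod 2)
x^2: 1·1 + 1·0 = 1 ≡ 1 (mod 2)
x^3: 1·1 = 1 ≡ 1 (mod 2)
Result: x + x^2 + x^3

f · g = x + x^2 + x^3


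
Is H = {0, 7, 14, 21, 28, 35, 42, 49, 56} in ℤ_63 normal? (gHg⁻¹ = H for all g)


H = {0, 7, 14, 21, 28, 35, 42, 49, 56} in ℤ_63
ℤ_63 is abelian; every subgroup of an abelian group is normal

Yes, normal subgroup


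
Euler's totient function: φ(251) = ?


Factor n: 251 = 251
φ(n) = n · ∏(1 - 1/p) over distinct primes p | n
φ(251) = 251 · (1 - 1/251) = 250

φ(251) = 250


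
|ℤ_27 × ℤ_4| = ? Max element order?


|ℤ_27 × ℤ_4| = 27 × 4 = 108
Max element order = lcm(27,4) = 108
Cyclic? Yes (gcd=1)

|ℤ_27×ℤ_4| = 108, max element order = 108


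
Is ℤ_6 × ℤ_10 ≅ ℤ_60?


Comparing ℤ_6 × ℤ_10 and ℤ_60:
gcd(6,10) = 2 ≠ 1. Max element order in ℤ_6×ℤ_10 is lcm(6,10) = 30 < 60, so it has no element of order 60

No, ℤ_6 × ℤ_10 ≇ ℤ_60


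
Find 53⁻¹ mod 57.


Use the extended Euclidean algorithm to write 1 = 53·s + 57·t; then s mod 57 is the inverse.
Euclidean algorithm:
  53 = 0·57 + 53
  57 = 1·53 + 4
  53 = 13·4 + 1
  4 = 4·1 + 0
gcd(53,57) = 1
Back-substitution gives: 53·(14) + 57·(-13) = 1
So 53⁻¹ ≡ 14 ≡ 14 (mod 57)
Check: 53 × 14 = 742 ≡ 1 (mod 57) ✓

53⁻¹ ≡ 14 (mod 57)


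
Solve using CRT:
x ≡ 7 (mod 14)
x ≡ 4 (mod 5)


m₁ = 14, m₂ = 5, gcd = 1, so CRT applies. M = m₁·m₂ = 70
Let M₁ = M/m₁ = 5, M₂ = M/m₂ = 14
Find y₁ ≡ M₁⁻¹ (mod m₁): 5⁻¹ ≡ 3 (mod 14)
Find y₂ ≡ M₂⁻¹ (mod m₂): 14⁻¹ ≡ 4 (mod 5)
x = a₁·M₁·y₁ + a₂·M₂·y₂ = 7·5·3 + 4·14·4 = 329
Reduce mod 70: x ≡ 49
Check: 49 mod 14 = 7 ✓, 49 mod 5 = 4 ✓

x ≡ 49 (mod 70)


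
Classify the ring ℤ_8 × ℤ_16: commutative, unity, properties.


Direct product ring; commutative with unity (1,1); but (1,0)·(0,1) = (0,0) gives zero divisors, so not an integral domain
Commutative: Yes
Integral domain: No
Has unity: Yes

ℤ_8 × ℤ_16: Commutative=Yes, Unity=Yes


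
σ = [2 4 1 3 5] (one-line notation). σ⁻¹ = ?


To find σ⁻¹, swap domain and range:
σ(1) = 2 → σ⁻¹(2) = 1
σ(2) = 4 → σ⁻¹(4) = 2
σ(3) = 1 → σ⁻¹(1) = 3
σ(4) = 3 → σ⁻¹(3) = 4
σ(5) = 5 → σ⁻¹(5) = 5

σ⁻¹ = [3 1 4 2 5]


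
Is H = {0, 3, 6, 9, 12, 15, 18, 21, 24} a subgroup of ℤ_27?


Subgroup test for H = {0, 3, 6, 9, 12, 15, 18, 21, 24} in (ℤ_27, +):
(1) 0 ∈ H? Yes
(2) Closure: for all a,b ∈ H, (a+b) mod 27 ∈ H? Yes
(3) Inverses: for all a ∈ H, -a mod 27 ∈ H? Yes

Yes, H is a subgroup of ℤ_27


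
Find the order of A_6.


|A_n| = n!/2 (even permutations)
|A_6| = 6!/2 = 720/2 = 360

|A_6| = 360


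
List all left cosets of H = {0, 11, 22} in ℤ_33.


H = {0, 11, 22}, |H| = 3
Number of cosets = |G|/|H| = 33/3 = 11
0 + H = {0, 11, 22}
1 + H = {1, 12, 23}
2 + H = {2, 13, 24}
3 + H = {3, 14, 25}
4 + H = {4, 15, 26}
5 + H = {5, 16, 27}
6 + H = {6, 17, 28}
7 + H = {7, 18, 29}
8 + H = {8, 19, 30}
9 + H = {9, 20, 31}
10 + H = {10, 21, 32}

Cosets: 0+H={0,11,22}; 1+H={1,12,23}; 2+H={2,13,24}; 3+H={3,14,25}; 4+H={4,15,26}; 5+H={5,16,27}; 6+H={6,17,28}; 7+H={7,18,29}; 8+H={8,19,30}; 9+H={9,20,31}; 10+H={10,21,32}


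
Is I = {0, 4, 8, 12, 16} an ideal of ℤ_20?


Check ideal conditions for I = {0, 4, 8, 12, 16} in ℤ_20:
(1) I is an additive subgroup? Yes
(2) For r ∈ ℤ_20 and a ∈ I: r·a ∈ I? Yes

Yes, I is an ideal of ℤ_20


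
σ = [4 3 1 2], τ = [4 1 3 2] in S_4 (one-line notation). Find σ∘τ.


σ∘τ: apply τ first, then σ
1 →τ 4 →σ 2
2 →τ 1 →σ 4
3 →τ 3 →σ 1
4 →τ 2 →σ 3

σ∘τ = [2 4 1 3]


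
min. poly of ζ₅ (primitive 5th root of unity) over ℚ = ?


ζ₅ is a root of Φ₅(x) = x⁴ + x³ + x² + x + 1, irreducible over ℚ

Minimal polynomial: x⁴ + x³ + x² + x + 1


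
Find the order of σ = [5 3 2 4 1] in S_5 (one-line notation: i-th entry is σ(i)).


Cycle decomposition: (1 5) (2 3)
Cycle lengths: 2, 2
Order = lcm(2, 2) = 2

ord(σ) = 2


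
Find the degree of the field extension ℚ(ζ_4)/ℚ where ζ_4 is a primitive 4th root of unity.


[ℚ(ζ_n):ℚ] = deg Φ_n(x) = φ(n). Here φ(4) = 2

[ℚ(ζ_4)/ℚ where ζ_4 is a primitive 4th root of unity] = 2


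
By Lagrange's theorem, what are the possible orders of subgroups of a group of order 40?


Lagrange's theorem: |H| divides |G|
|G| = 40
Divisors of 40: 1, 2, 4, 5, 8, 10, 20, 40

Possible subgroup orders: {1, 2, 4, 5, 8, 10, 20, 40}


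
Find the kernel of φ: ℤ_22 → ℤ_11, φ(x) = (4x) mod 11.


Kernel = preimage of identity
ker(φ) = {x ∈ ℤ_22 : 4x ≡ 0 (mod 11)}. Since 11 | 22, φ is well-defined. The kernel is the cyclic subgroup ⟨11⟩ of ℤ_22 (order 2), i.e. {0, 11}

ker(φ) = {0, 11}


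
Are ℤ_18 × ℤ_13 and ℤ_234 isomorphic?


Comparing ℤ_18 × ℤ_13 and ℤ_234:
gcd(18,13) = 1, so ℤ_18 × ℤ_13 ≅ ℤ_234 (CRT)

Yes, ℤ_18 × ℤ_13 ≅ ℤ_234


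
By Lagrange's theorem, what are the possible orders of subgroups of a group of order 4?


Lagrange's theorem: |H| divides |G|
|G| = 4
Divisors of 4: 1, 2, 4

Possible subgroup orders: {1, 2, 4}


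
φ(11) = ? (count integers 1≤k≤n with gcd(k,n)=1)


φ(n) = count of k ∈ {1,...,n} with gcd(k,n)=1
Coprimes to 11: {1, 2, 3, 4, 5, 6, 7, 8, 9, 10}
Count: 10

φ(11) = 10


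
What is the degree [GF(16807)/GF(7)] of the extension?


GF(16807) = GF(7^5), so the extension degree is 5

[GF(16807)/GF(7)] = 5


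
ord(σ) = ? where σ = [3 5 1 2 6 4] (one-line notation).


Cycle decomposition: (1 3) (2 5 6 4)
Cycle lengths: 2, 4
Order = lcm(2, 4) = 4

ord(σ) = 4


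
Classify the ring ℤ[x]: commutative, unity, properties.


Polynomial ring over ℤ (an integral domain) is a commutative integral domain with unity 1
Commutative: Yes
Integral domain: Yes
Has unity: Yes

ℤ[x]: Commutative=Yes, Unity=Yes


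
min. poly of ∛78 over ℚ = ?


∛78 satisfies x³ - 78 = 0, irreducible over ℚ (no rational root; 78 is not a perfect cube)

Minimal polynomial: x³ - 78


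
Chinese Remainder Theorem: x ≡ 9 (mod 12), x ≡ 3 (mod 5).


m₁ = 12, m₂ = 5, gcd = 1, so CRT applies. M = m₁·m₂ = 60
Let M₁ = M/m₁ = 5, M₂ = M/m₂ = 12
Find y₁ ≡ M₁⁻¹ (mod m₁): 5⁻¹ ≡ 5 (mod 12)
Find y₂ ≡ M₂⁻¹ (mod m₂): 12⁻¹ ≡ 3 (mod 5)
x = a₁·M₁·y₁ + a₂·M₂·y₂ = 9·5·5 + 3·12·3 = 333
Reduce mod 60: x ≡ 33
Check: 33 mod 12 = 9 ✓, 33 mod 5 = 3 ✓

x ≡ 33 (mod 60)


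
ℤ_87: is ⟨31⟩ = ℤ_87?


g generates ℤ_n iff gcd(g, n) = 1
gcd(31, 87) = 1
Since gcd = 1, 31 is a generator.

Yes, 31 generates ℤ_87


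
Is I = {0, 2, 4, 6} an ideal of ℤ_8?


Check ideal conditions for I = {0, 2, 4, 6} in ℤ_8:
(1) I is an additive subgroup? Yes
(2) For r ∈ ℤ_8 and a ∈ I: r·a ∈ I? Yes

Yes, I is an ideal of ℤ_8


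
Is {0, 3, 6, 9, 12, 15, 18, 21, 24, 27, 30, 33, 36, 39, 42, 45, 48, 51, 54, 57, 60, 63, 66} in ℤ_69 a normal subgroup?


H = {0, 3, 6, 9, 12, 15, 18, 21, 24, 27, 30, 33, 36, 39, 42, 45, 48, 51, 54, 57, 60, 63, 66} in ℤ_69
ℤ_69 is abelian; every subgroup of an abelian group is normal

Yes, normal subgroup


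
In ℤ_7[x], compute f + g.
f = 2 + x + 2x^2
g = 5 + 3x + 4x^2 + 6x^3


Add coefficients mod 7:
x^0: 2 + 5 = 0 (mod 7)
x^1: 1 + 3 = 4 (mod 7)
x^2: 2 + 4 = 6 (mod 7)
x^3: 0 + 6 = 6 (mod 7)
Result: 4x + 6x^2 + 6x^3

f + g = 4x + 6x^2 + 6x^3


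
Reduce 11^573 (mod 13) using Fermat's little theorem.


Fermat's little theorem: if p is prime and gcd(a,p)=1, then a^(p-1) ≡ 1 (mod p)
p = 13 is prime, gcd(11,13) = 1
Reduce exponent: 573 mod 12 = 9
So 11^573 ≡ 11^9 (mod 13)
11^9 mod 13 = 8

11^573 ≡ 8 (mod 13)


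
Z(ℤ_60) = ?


Z(G) = {g ∈ G | gx = xg for all x ∈ G}
ℤ_60 is abelian, so Z(G) = G

Z(ℤ_60) = ℤ_60


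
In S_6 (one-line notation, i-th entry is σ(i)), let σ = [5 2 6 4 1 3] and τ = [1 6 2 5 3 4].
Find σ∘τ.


σ∘τ: apply τ first, then σ
1 →τ 1 →σ 5
2 →τ 6 →σ 3
3 →τ 2 →σ 2
4 →τ 5 →σ 1
5 →τ 3 →σ 6
6 →τ 4 →σ 4

σ∘τ = [5 3 2 1 6 4]


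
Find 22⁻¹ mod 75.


Use the extended Euclidean algorithm to write 1 = 22·s + 75·t; then s mod 75 is the inverse.
Euclidean algorithm:
  22 = 0·75 + 22
  75 = 3·22 + 9
  22 = 2·9 + 4
  9 = 2·4 + 1
  4 = 4·1 + 0
gcd(22,75) = 1
Back-substitution gives: 22·(-17) + 75·(5) = 1
So 22⁻¹ ≡ -17 ≡ 58 (mod 75)
Check: 22 × 58 = 1276 ≡ 1 (mod 75) ✓

22⁻¹ ≡ 58 (mod 75)


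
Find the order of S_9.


|S_n| = n! (number of permutations of n symbols)
|S_9| = 9! = 362880

|S_9| = 362880


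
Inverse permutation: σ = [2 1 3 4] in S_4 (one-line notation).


To find σ⁻¹, swap domain and range:
σ(1) = 2 → σ⁻¹(2) = 1
σ(2) = 1 → σ⁻¹(1) = 2
σ(3) = 3 → σ⁻¹(3) = 3
σ(4) = 4 → σ⁻¹(4) = 4

σ⁻¹ = [2 1 3 4]


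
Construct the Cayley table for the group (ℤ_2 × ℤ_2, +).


Elements: {(0,0), (0,1), (1,0), (1,1)}
Operation: componentwise addition mod (2, 2)
Entry (a, b) = ((a₁+b₁) mod 2, (a₂+b₂) mod 2)

Cayley table:
      | (0,0) | (0,1) | (1,0) | (1,1)
(0,0) | (0,0) | (0,1) | (1,0) | (1,1)
(0,1) | (0,1) | (0,0) | (1,1) | (1,0)
(1,0) | (1,0) | (1,1) | (0,0) | (0,1)
(1,1) | (1,1) | (1,0) | (0,1) | (0,0)


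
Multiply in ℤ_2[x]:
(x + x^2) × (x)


Expand and collect like terms; reduce coefficients mod 2:
x^0: 0·0 = 0 ≡ 0 (mod 2)
x^1: 0·1 + 1·0 = 0 ≡ 0 (mod 2)
x^2: 1·1 + 1·0 = 1 ≡ 1 (mod 2)
x^3: 1·1 = 1 ≡ 1 (mod 2)
Result: x^2 + x^3

f · g = x^2 + x^3


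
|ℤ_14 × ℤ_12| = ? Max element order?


|ℤ_14 × ℤ_12| = 14 × 12 = 168
Max element order = lcm(14,12) = 84
Cyclic? No (gcd=2)

|ℤ_14×ℤ_12| = 168, max element order = 84


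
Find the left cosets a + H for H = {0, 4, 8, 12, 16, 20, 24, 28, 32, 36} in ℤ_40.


H = {0, 4, 8, 12, 16, 20, 24, 28, 32, 36}, |H| = 10
Number of cosets = |G|/|H| = 40/10 = 4
0 + H = {0, 4, 8, 12, 16, 20, 24, 28, 32, 36}
1 + H = {1, 5, 9, 13, 17, 21, 25, 29, 33, 37}
2 + H = {2, 6, 10, 14, 18, 22, 26, 30, 34, 38}
3 + H = {3, 7, 11, 15, 19, 23, 27, 31, 35, 39}

Cosets: 0+H={0,4,8,12,16,20,24,28,32,36}; 1+H={1,5,9,13,17,21,25,29,33,37}; 2+H={2,6,10,14,18,22,26,30,34,38}; 3+H={3,7,11,15,19,23,27,31,35,39}


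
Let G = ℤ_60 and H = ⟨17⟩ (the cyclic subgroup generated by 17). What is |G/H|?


|⟨17⟩| = n / gcd(17, 60) = 60 / 1 = 60
H is normal (ℤ_60 is abelian).
|G/H| = |G| / |H| = 60 / 60 = 1

|G/H| = 1


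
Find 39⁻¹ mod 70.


Use the extended Euclidean algorithm to write 1 = 39·s + 70·t; then s mod 70 is the inverse.
Euclidean algorithm:
  39 = 0·70 + 39
  70 = 1·39 + 31
  39 = 1·31 + 8
  31 = 3·8 + 7
  8 = 1·7 + 1
  7 = 7·1 + 0
gcd(39,70) = 1
Back-substitution gives: 39·(9) + 70·(-5) = 1
So 39⁻¹ ≡ 9 ≡ 9 (mod 70)
Check: 39 × 9 = 351 ≡ 1 (mod 70) ✓

39⁻¹ ≡ 9 (mod 70)


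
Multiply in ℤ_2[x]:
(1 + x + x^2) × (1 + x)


Expand and collect like terms; reduce coefficients mod 2:
x^0: 1·1 = 1 ≡ 1 (mod 2)
x^1: 1·1 + 1·1 = 2 ≡ 0 (mod 2)
x^2: 1·1 + 1·1 = 2 ≡ 0 (mod 2)
x^3: 1·1 = 1 ≡ 1 (mod 2)
Result: 1 + x^3

f · g = 1 + x^3


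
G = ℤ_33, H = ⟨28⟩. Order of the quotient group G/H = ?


|⟨28⟩| = n / gcd(28, 33) = 33 / 1 = 33
H is normal (ℤ_33 is abelian).
|G/H| = |G| / |H| = 33 / 33 = 1

|G/H| = 1


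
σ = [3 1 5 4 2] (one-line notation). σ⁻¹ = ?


To find σ⁻¹, swap domain and range:
σ(1) = 3 → σ⁻¹(3) = 1
σ(2) = 1 → σ⁻¹(1) = 2
σ(3) = 5 → σ⁻¹(5) = 3
σ(4) = 4 → σ⁻¹(4) = 4
σ(5) = 2 → σ⁻¹(2) = 5

σ⁻¹ = [2 5 1 4 3]


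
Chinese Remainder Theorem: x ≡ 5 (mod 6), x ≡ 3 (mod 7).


m₁ = 6, m₂ = 7, gcd = 1, so CRT applies. M = m₁·m₂ = 42
Let M₁ = M/m₁ = 7, M₂ = M/m₂ = 6
Find y₁ ≡ M₁⁻¹ (mod m₁): 7⁻¹ ≡ 1 (mod 6)
Find y₂ ≡ M₂⁻¹ (mod m₂): 6⁻¹ ≡ 6 (mod 7)
x = a₁·M₁·y₁ + a₂·M₂·y₂ = 5·7·1 + 3·6·6 = 143
Reduce mod 42: x ≡ 17
Check: 17 mod 6 = 5 ✓, 17 mod 7 = 3 ✓

x ≡ 17 (mod 42)


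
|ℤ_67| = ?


ℤ_n has n elements.

|ℤ_67| = 67


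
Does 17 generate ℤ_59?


g generates ℤ_n iff gcd(g, n) = 1
gcd(17, 59) = 1
Since gcd = 1, 17 is a generator.

Yes, 17 generates ℤ_59


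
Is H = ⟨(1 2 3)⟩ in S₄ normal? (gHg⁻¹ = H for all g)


H = ⟨(1 2 3)⟩ in S₄
(1 4)(1 2 3)(1 4)⁻¹ = (4 2 3) ∉ ⟨(1 2 3)⟩

No, not a normal subgroup


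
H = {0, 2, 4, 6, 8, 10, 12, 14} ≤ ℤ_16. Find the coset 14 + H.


14 + H = {14 + h (mod 16) : h ∈ H}
14+0=14, 14+2=0, 14+4=2, 14+6=4, 14+8=6, 14+10=8, 14+12=10, 14+14=12
14 + H = {0, 2, 4, 6, 8, 10, 12, 14} = 0 + H

14 + H = {0, 2, 4, 6, 8, 10, 12, 14}


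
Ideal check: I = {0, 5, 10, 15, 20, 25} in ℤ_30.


Check ideal conditions for I = {0, 5, 10, 15, 20, 25} in ℤ_30:
(1) I is an additive subgroup? Yes
(2) For r ∈ ℤ_30 and a ∈ I: r·a ∈ I? Yes

Yes, I is an ideal of ℤ_30


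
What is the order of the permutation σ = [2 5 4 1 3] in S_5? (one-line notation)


Cycle decomposition: (1 2 5 3 4)
Cycle lengths: 5
Order = lcm(5) = 5

ord(σ) = 5


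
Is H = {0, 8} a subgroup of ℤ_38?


Subgroup test for H = {0, 8} in (ℤ_38, +):
(1) 0 ∈ H? Yes
(2) Closure: for all a,b ∈ H, (a+b) mod 38 ∈ H? No  [counterexample: 8 + 8 = 16 ∉ H]
(3) Inverses: for all a ∈ H, -a mod 38 ∈ H? No

No, H is not a subgroup of ℤ_38


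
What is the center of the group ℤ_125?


Z(G) = {g ∈ G | gx = xg for all x ∈ G}
ℤ_125 is abelian, so Z(G) = G

Z(ℤ_125) = ℤ_125


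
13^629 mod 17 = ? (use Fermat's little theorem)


Fermat's little theorem: if p is prime and gcd(a,p)=1, then a^(p-1) ≡ 1 (mod p)
p = 17 is prime, gcd(13,17) = 1
Reduce exponent: 629 mod 16 = 5
So 13^629 ≡ 13^5 (mod 17)
13^5 mod 17 = 13

13^629 ≡ 13 (mod 17)


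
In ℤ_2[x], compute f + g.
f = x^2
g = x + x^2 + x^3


Add coefficients mod 2:
x^0: 0 + 0 = 0 (mod 2)
x^1: 0 + 1 = 1 (mod 2)
x^2: 1 + 1 = 0 (mod 2)
x^3: 0 + 1 = 1 (mod 2)
Result: x + x^3

f + g = x + x^3


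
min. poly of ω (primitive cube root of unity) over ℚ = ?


ω satisfies x² + x + 1 = 0 (the cyclotomic polynomial Φ₃)

Minimal polynomial: x² + x + 1


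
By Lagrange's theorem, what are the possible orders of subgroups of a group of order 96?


Lagrange's theorem: |H| divides |G|
|G| = 96
Divisors of 96: 1, 2, 3, 4, 6, 8, 12, 16, 24, 32, 48, 96

Possible subgroup orders: {1, 2, 3, 4, 6, 8, 12, 16, 24, 32, 48, 96}


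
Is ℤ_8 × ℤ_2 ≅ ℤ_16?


Comparing ℤ_8 × ℤ_2 and ℤ_16:
gcd(8,2) = 2 ≠ 1. Max element order in ℤ_8×ℤ_2 is lcm(8,2) = 8 < 16, so it has no element of order 16

No, ℤ_8 × ℤ_2 ≇ ℤ_16


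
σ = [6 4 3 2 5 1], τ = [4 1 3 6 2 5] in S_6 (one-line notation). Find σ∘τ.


σ∘τ: apply τ first, then σ
1 →τ 4 →σ 2
2 →τ 1 →σ 6
3 →τ 3 →σ 3
4 →τ 6 →σ 1
5 →τ 2 →σ 4
6 →τ 5 →σ 5

σ∘τ = [2 6 3 1 4 5]


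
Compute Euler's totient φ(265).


Factor n: 265 = 5 × 53
φ(n) = n · ∏(1 - 1/p) over distinct primes p | n
φ(265) = 265 · (1 - 1/5) · (1 - 1/53) = 208

φ(265) = 208


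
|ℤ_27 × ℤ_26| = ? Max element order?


|ℤ_27 × ℤ_26| = 27 × 26 = 702
Max element order = lcm(27,26) = 702
Cyclic? Yes (gcd=1)

|ℤ_27×ℤ_26| = 702, max element order = 702


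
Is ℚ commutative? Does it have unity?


ℚ is a field: commutative, has unity, every nonzero element is a unit (hence an integral domain)
Commutative: Yes
Integral domain: Yes
Has unity: Yes

ℚ: Commutative=Yes, Unity=Yes


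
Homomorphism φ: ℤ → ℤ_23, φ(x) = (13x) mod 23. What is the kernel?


Kernel = preimage of identity
ker(φ) = {x ∈ ℤ : 13x ≡ 0 (mod 23)}. gcd(13,23) = 1, so 13x ≡ 0 (mod 23) ⟺ x ≡ 0 (mod 23/1 = 23). Hence ker(φ) = 23ℤ

ker(φ) = 23ℤ


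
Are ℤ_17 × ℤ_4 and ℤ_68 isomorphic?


Comparing ℤ_17 × ℤ_4 and ℤ_68:
gcd(17,4) = 1, so ℤ_17 × ℤ_4 ≅ ℤ_68 (CRT)

Yes, ℤ_17 × ℤ_4 ≅ ℤ_68


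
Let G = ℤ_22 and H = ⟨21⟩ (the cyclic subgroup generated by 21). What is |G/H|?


|⟨21⟩| = n / gcd(21, 22) = 22 / 1 = 22
H is normal (ℤ_22 is abelian).
|G/H| = |G| / |H| = 22 / 22 = 1

|G/H| = 1


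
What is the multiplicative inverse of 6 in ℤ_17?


Use the extended Euclidean algorithm to write 1 = 6·s + 17·t; then s mod 17 is the inverse.
Euclidean algorithm:
  6 = 0·17 + 6
  17 = 2·6 + 5
  6 = 1·5 + 1
  5 = 5·1 + 0
gcd(6,17) = 1
Back-substitution gives: 6·(3) + 17·(-1) = 1
So 6⁻¹ ≡ 3 ≡ 3 (mod 17)
Check: 6 × 3 = 18 ≡ 1 (mod 17) ✓

6⁻¹ ≡ 3 (mod 17)


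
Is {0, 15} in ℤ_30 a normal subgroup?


H = {0, 15} in ℤ_30
ℤ_30 is abelian; every subgroup of an abelian group is normal

Yes, normal subgroup


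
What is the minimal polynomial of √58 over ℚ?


√58 satisfies x² - 58 = 0, irreducible over ℚ since 58 is squarefree

Minimal polynomial: x² - 58


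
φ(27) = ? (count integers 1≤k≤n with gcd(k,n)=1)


φ(n) = count of k ∈ {1,...,n} with gcd(k,n)=1
Coprimes to 27: {1, 2, 4, 5, 7, 8, 10, 11, 13, 14, 16, 17, 19, 20, 22, 23, 25, 26}
Count: 18

φ(27) = 18


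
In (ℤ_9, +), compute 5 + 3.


Operation: addition mod 9
5 + 3 = (a + b) mod 9 with a = 5, b = 3

5 + 3 = 8


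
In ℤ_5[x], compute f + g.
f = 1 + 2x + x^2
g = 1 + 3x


Add coefficients mod 5:
x^0: 1 + 1 = 2 (mod 5)
x^1: 2 + 3 = 0 (mod 5)
x^2: 1 + 0 = 1 (mod 5)
Result: 2 + x^2

f + g = 2 + x^2


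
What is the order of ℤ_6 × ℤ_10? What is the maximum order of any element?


|ℤ_6 × ℤ_10| = 6 × 10 = 60
Max element order = lcm(6,10) = 30
Cyclic? No (gcd=2)

|ℤ_6×ℤ_10| = 60, max element order = 30


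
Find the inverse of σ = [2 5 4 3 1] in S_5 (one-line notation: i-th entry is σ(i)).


To find σ⁻¹, swap domain and range:
σ(1) = 2 → σ⁻¹(2) = 1
σ(2) = 5 → σ⁻¹(5) = 2
σ(3) = 4 → σ⁻¹(4) = 3
σ(4) = 3 → σ⁻¹(3) = 4
σ(5) = 1 → σ⁻¹(1) = 5

σ⁻¹ = [5 1 4 3 2]


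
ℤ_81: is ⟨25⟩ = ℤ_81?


g generates ℤ_n iff gcd(g, n) = 1
gcd(25, 81) = 1
Since gcd = 1, 25 is a generator.

Yes, 25 generates ℤ_81


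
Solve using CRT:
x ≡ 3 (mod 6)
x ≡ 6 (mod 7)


m₁ = 6, m₂ = 7, gcd = 1, so CRT applies. M = m₁·m₂ = 42
Let M₁ = M/m₁ = 7, M₂ = M/m₂ = 6
Find y₁ ≡ M₁⁻¹ (mod m₁): 7⁻¹ ≡ 1 (mod 6)
Find y₂ ≡ M₂⁻¹ (mod m₂): 6⁻¹ ≡ 6 (mod 7)
x = a₁·M₁·y₁ + a₂·M₂·y₂ = 3·7·1 + 6·6·6 = 237
Reduce mod 42: x ≡ 27
Check: 27 mod 6 = 3 ✓, 27 mod 7 = 6 ✓

x ≡ 27 (mod 42)


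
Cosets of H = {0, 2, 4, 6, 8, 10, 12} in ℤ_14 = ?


H = {0, 2, 4, 6, 8, 10, 12}, |H| = 7
Number of cosets = |G|/|H| = 14/7 = 2
0 + H = {0, 2, 4, 6, 8, 10, 12}
1 + H = {1, 3, 5, 7, 9, 11, 13}

Cosets: 0+H={0,2,4,6,8,10,12}; 1+H={1,3,5,7,9,11,13}


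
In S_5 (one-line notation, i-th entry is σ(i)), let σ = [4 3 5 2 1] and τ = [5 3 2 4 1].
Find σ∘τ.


σ∘τ: apply τ first, then σ
1 →τ 5 →σ 1
2 →τ 3 →σ 5
3 →τ 2 →σ 3
4 →τ 4 →σ 2
5 →τ 1 →σ 4

σ∘τ = [1 5 3 2 4]


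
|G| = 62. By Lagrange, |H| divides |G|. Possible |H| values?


Lagrange's theorem: |H| divides |G|
|G| = 62
Divisors of 62: 1, 2, 31, 62

Possible subgroup orders: {1, 2, 31, 62}


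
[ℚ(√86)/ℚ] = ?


√86 has minimal polynomial x² - 86 (irreducible over ℚ since 86 is squarefree)

[ℚ(√86)/ℚ] = 2


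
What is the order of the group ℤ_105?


ℤ_n has n elements.

|ℤ_105| = 105


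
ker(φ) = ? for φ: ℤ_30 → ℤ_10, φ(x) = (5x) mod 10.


Kernel = preimage of identity
ker(φ) = {x ∈ ℤ_30 : 5x ≡ 0 (mod 10)}. Since 10 | 30, φ is well-defined. The kernel is the cyclic subgroup ⟨2⟩ of ℤ_30 (order 15), i.e. {0, 2, 4, 6, 8, 10, 12, 14, 16, 18, 20, 22, 24, 26, 28}

ker(φ) = {0, 2, 4, 6, 8, 10, 12, 14, 16, 18, 20, 22, 24, 26, 28}


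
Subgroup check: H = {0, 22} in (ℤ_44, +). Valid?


Subgroup test for H = {0, 22} in (ℤ_44, +):
(1) 0 ∈ H? Yes
(2) Closure: for all a,b ∈ H, (a+b) mod 44 ∈ H? Yes
(3) Inverses: for all a ∈ H, -a mod 44 ∈ H? Yes

Yes, H is a subgroup of ℤ_44


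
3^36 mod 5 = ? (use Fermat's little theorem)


Fermat's little theorem: if p is prime and gcd(a,p)=1, then a^(p-1) ≡ 1 (mod p)
p = 5 is prime, gcd(3,5) = 1
Reduce exponent: 36 mod 4 = 0
So 3^36 ≡ 3^0 (mod 5)
3^0 = 1

3^36 ≡ 1 (mod 5)


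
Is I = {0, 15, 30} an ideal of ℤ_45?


Check ideal conditions for I = {0, 15, 30} in ℤ_45:
(1) I is an additive subgroup? Yes
(2) For r ∈ ℤ_45 and a ∈ I: r·a ∈ I? Yes

Yes, I is an ideal of ℤ_45


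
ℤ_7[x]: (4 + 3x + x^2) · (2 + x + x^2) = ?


Expand and collect like terms; reduce coefficients mod 7:
x^0: 4·2 = 8 ≡ 1 (mod 7)
x^1: 4·1 + 3·2 = 10 ≡ 3 (mod 7)
x^2: 4·1 + 3·1 + 1·2 = 9 ≡ 2 (mod 7)
x^3: 3·1 + 1·1 = 4 ≡ 4 (mod 7)
x^4: 1·1 = 1 ≡ 1 (mod 7)
Result: 1 + 3x + 2x^2 + 4x^3 + x^4

f · g = 1 + 3x + 2x^2 + 4x^3 + x^4


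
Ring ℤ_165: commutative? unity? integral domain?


ℤ_165 is a commutative ring with unity 1; 165 = 3×55 is composite, so 3·55 ≡ 0 gives zero divisors (not an integral domain)
Commutative: Yes
Integral domain: No
Has unity: Yes

ℤ_165: Commutative=Yes, Unity=Yes


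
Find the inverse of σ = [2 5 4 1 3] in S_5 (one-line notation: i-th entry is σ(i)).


To find σ⁻¹, swap domain and range:
σ(1) = 2 → σ⁻¹(2) = 1
σ(2) = 5 → σ⁻¹(5) = 2
σ(3) = 4 → σ⁻¹(4) = 3
σ(4) = 1 → σ⁻¹(1) = 4
σ(5) = 3 → σ⁻¹(3) = 5

σ⁻¹ = [4 1 5 3 2]


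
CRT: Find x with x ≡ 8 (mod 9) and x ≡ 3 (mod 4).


m₁ = 9, m₂ = 4, gcd = 1, so CRT applies. M = m₁·m₂ = 36
Let M₁ = M/m₁ = 4, M₂ = M/m₂ = 9
Find y₁ ≡ M₁⁻¹ (mod m₁): 4⁻¹ ≡ 7 (mod 9)
Find y₂ ≡ M₂⁻¹ (mod m₂): 9⁻¹ ≡ 1 (mod 4)
x = a₁·M₁·y₁ + a₂·M₂·y₂ = 8·4·7 + 3·9·1 = 251
Reduce mod 36: x ≡ 35
Check: 35 mod 9 = 8 ✓, 35 mod 4 = 3 ✓

x ≡ 35 (mod 36)


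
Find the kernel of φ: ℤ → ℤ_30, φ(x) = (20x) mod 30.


Kernel = preimage of identity
ker(φ) = {x ∈ ℤ : 20x ≡ 0 (mod 30)}. gcd(20,30) = 10, so 20x ≡ 0 (mod 30) ⟺ x ≡ 0 (mod 30/10 = 3). Hence ker(φ) = 3ℤ

ker(φ) = 3ℤ


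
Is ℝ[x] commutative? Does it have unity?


Polynomial ring over ℝ (an integral domain) is a commutative integral domain with unity 1
Commutative: Yes
Integral domain: Yes
Has unity: Yes

ℝ[x]: Commutative=Yes, Unity=Yes


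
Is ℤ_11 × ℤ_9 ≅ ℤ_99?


Comparing ℤ_11 × ℤ_9 and ℤ_99:
gcd(11,9) = 1, so ℤ_11 × ℤ_9 ≅ ℤ_99 (CRT)

Yes, ℤ_11 × ℤ_9 ≅ ℤ_99


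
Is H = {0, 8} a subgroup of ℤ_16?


Subgroup test for H = {0, 8} in (ℤ_16, +):
(1) 0 ∈ H? Yes
(2) Closure: for all a,b ∈ H, (a+b) mod 16 ∈ H? Yes
(3) Inverses: for all a ∈ H, -a mod 16 ∈ H? Yes

Yes, H is a subgroup of ℤ_16


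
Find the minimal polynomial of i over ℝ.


i satisfies x² + 1 = 0, irreducible over ℝ

Minimal polynomial: x² + 1


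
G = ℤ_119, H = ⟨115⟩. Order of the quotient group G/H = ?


|⟨115⟩| = n / gcd(115, 119) = 119 / 1 = 119
H is normal (ℤ_119 is abelian).
|G/H| = |G| / |H| = 119 / 119 = 1

|G/H| = 1


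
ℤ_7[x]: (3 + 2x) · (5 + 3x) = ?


Expand and collect like terms; reduce coefficients mod 7:
x^0: 3·5 = 15 ≡ 1 (mod 7)
x^1: 3·3 + 2·5 = 19 ≡ 5 (mod 7)
x^2: 2·3 = 6 ≡ 6 (mod 7)
Result: 1 + 5x + 6x^2

f · g = 1 + 5x + 6x^2


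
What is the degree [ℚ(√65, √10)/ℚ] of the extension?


[ℚ(√65,√10):ℚ] = [ℚ(√65,√10):ℚ(√65)]·[ℚ(√65):ℚ] = 2·2 = 4

[ℚ(√65, √10)/ℚ] = 4


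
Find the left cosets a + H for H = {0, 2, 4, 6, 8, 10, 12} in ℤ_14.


H = {0, 2, 4, 6, 8, 10, 12}, |H| = 7
Number of cosets = |G|/|H| = 14/7 = 2
0 + H = {0, 2, 4, 6, 8, 10, 12}
1 + H = {1, 3, 5, 7, 9, 11, 13}

Cosets: 0+H={0,2,4,6,8,10,12}; 1+H={1,3,5,7,9,11,13}


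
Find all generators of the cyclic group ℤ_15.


g generates ℤ_n iff gcd(g,n) = 1
Checking each g ∈ {1,...,14}:
gcd(1,15) = 1
gcd(2,15) = 1
gcd(3,15) = 3
gcd(4,15) = 1
gcd(5,15) = 5
gcd(6,15) = 3
gcd(7,15) = 1
gcd(8,15) = 1
gcd(9,15) = 3
gcd(10,15) = 5
gcd(11,15) = 1
gcd(12,15) = 3
gcd(13,15) = 1
gcd(14,15) = 1
Generators: {1, 2, 4, 7, 8, 11, 13, 14}
Number of generators = φ(15) = 8

Generators of ℤ_15 = {1, 2, 4, 7, 8, 11, 13, 14}


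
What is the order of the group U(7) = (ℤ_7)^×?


U(n) is the group of units mod n; |U(n)| = φ(n)
|U(7)| = φ(7) = 6

|U(7) = (ℤ_7)^×| = 6


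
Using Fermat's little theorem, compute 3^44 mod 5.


Fermat's little theorem: if p is prime and gcd(a,p)=1, then a^(p-1) ≡ 1 (mod p)
p = 5 is prime, gcd(3,5) = 1
Reduce exponent: 44 mod 4 = 0
So 3^44 ≡ 3^0 (mod 5)
3^0 = 1

3^44 ≡ 1 (mod 5)


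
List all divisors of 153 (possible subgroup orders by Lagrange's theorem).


Lagrange's theorem: |H| divides |G|
|G| = 153
Divisors of 153: 1, 3, 9, 17, 51, 153

Possible subgroup orders: {1, 3, 9, 17, 51, 153}


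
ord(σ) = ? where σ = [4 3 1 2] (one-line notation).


Cycle decomposition: (1 4 2 3)
Cycle lengths: 4
Order = lcm(4) = 4

ord(σ) = 4


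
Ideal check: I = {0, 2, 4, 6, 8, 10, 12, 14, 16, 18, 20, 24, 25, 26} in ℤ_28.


Check ideal conditions for I = {0, 2, 4, 6, 8, 10, 12, 14, 16, 18, 20, 24, 25, 26} in ℤ_28:
(1) I is an additive subgroup? No
(2) For r ∈ ℤ_28 and a ∈ I: r·a ∈ I? No  [counterexample: r=2, a=25, r·a mod 28 = 22 ∉ I]

No, I is not an ideal of ℤ_28


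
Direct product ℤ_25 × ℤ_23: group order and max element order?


|ℤ_25 × ℤ_23| = 25 × 23 = 575
Max element order = lcm(25,23) = 575
Cyclic? Yes (gcd=1)

|ℤ_25×ℤ_23| = 575, max element order = 575


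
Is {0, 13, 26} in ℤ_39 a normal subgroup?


H = {0, 13, 26} in ℤ_39
ℤ_39 is abelian; every subgroup of an abelian group is normal

Yes, normal subgroup


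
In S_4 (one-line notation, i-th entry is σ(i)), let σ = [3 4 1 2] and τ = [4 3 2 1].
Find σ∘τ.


σ∘τ: apply τ first, then σ
1 →τ 4 →σ 2
2 →τ 3 →σ 1
3 →τ 2 →σ 4
4 →τ 1 →σ 3

σ∘τ = [2 1 4 3]
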